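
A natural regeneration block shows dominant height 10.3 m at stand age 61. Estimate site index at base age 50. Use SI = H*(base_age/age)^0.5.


Formula: SI = H_dom * (base_age / age)^0.5
Age ratio = 50 / 61 = 0.81967
sqrt(age_ratio) = 0.90536
SI = 10.3 * 0.90536 = 9.3 m

9.3


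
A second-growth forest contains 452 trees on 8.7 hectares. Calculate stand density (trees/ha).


Formula: Stand Density = N_trees / Area_ha
Density = 452 trees / 8.7 ha
Density = 52 trees/ha

52


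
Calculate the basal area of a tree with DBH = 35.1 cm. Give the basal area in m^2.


Formula: BA = pi * (DBH/2)^2 / 10000  (cm^2 to m^2)
Radius = DBH/2 = 35.1/2 = 17.55 cm
BA = pi * 17.55^2 / 10000
   = 967.6184 cm^2 / 10000
   = 0.0968 m^2

0.0968


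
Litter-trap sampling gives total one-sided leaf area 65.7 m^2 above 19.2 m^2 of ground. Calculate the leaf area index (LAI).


Formula: LAI = total leaf area / ground area  (dimensionless)
LAI = 65.7 m^2 / 19.2 m^2
LAI = 3.42

3.42


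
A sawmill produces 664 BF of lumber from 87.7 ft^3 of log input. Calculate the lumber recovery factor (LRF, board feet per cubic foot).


Formula: LRF = Lumber Output (BF) / Log Input (ft^3)
LRF = 664 BF / 87.7 ft^3
LRF = 7.57 BF/ft^3

7.57


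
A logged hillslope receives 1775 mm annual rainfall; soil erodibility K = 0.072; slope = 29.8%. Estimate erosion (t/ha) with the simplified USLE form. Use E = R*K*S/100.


Formula: E = R * K * S / 100  (simplified USLE)
R * K = 1775 * 0.072 = 127.8
E = 127.8 * 29.8 / 100 = 38.08 t/ha

38.08


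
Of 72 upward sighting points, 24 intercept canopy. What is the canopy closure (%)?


Formula: Canopy closure = covered points / total points * 100
Closure = 24 / 72 * 100
Closure = 0.3333 * 100 = 33.3%

33.3


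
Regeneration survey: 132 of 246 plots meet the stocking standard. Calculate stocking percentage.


Formula: Stocking % = stocked plots / total plots * 100
Stocking = 132 / 246 * 100
Stocking = 0.5366 * 100 = 53.7%

53.7


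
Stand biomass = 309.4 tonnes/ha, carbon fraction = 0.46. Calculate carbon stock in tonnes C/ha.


Formula: Carbon Stock = Biomass * Carbon Fraction
C = 309.4 t/ha * 0.46
C = 142.3 t C/ha

142.3


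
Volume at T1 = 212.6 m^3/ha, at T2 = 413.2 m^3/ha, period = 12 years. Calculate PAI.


Formula: PAI = (V_T2 - V_T1) / (T2 - T1)
Volume increment = 413.2 - 212.6 = 200.6 m^3/ha
PAI = 200.6 / 12 = 16.72 m^3/ha/year

16.72


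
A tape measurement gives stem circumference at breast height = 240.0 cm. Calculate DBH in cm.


Formula: DBH = C / pi
DBH = 240.0 / pi
pi = 3.14159...
DBH = 76.4 cm

76.4


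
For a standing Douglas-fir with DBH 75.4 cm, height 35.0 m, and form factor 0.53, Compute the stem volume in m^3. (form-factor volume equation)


Formula: V = pi * (DBH/200)^2 * H * ff
Radius = DBH/200 = 75.4/200 = 0.377 m
Radius^2 = 0.377^2 = 0.142129 m^2
V = pi * 0.142129 * 35.0 * 0.53
V = 8.283 m^3

8.283


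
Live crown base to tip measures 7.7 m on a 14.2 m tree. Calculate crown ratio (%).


Formula: Crown Ratio = (Crown Length / Total Height) * 100
CR = (7.7 m / 14.2 m) * 100
CR = 0.5423 * 100 = 54.2%

54.2


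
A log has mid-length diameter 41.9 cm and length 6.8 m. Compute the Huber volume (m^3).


Huber: V = Am * L,  Am = pi*(Dm/200)^2
Am = pi*(41.9/200)^2 = 0.137885 m^2
V = 0.137885*6.8 = 0.9376 m^3

0.9376


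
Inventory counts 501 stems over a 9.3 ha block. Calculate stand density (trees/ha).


Formula: Stand Density = N_trees / Area_ha
Density = 501 trees / 9.3 ha
Density = 54 trees/ha

54


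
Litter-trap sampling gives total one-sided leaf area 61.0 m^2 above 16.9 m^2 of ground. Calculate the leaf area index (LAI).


Formula: LAI = total leaf area / ground area  (dimensionless)
LAI = 61.0 m^2 / 16.9 m^2
LAI = 3.61

3.61


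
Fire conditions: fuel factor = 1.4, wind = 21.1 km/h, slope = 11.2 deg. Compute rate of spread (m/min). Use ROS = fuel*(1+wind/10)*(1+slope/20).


Formula: ROS = fuel * (1 + wind/10) * (1 + slope/20)
Wind factor = 1 + 21.1/10 = 3.11
Slope factor = 1 + 11.2/20 = 1.56
ROS = 1.4 * 3.11 * 1.56 = 6.79 m/min

6.79


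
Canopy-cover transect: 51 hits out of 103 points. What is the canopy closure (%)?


Formula: Canopy closure = covered points / total points * 100
Closure = 51 / 103 * 100
Closure = 0.4951 * 100 = 49.5%

49.5


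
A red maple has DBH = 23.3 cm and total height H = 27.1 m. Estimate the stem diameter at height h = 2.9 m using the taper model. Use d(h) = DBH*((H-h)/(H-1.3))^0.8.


Taper: d(h) = DBH * ((H - h) / (H - 1.3))^0.8
Numerator = H - h = 27.1 - 2.9 = 24.2 m
Denominator = H - 1.3 = 27.1 - 1.3 = 25.8 m
Ratio = 24.2 / 25.8 = 0.93798
d = 23.3 * 0.93798^0.8 = 22.1 cm

22.1


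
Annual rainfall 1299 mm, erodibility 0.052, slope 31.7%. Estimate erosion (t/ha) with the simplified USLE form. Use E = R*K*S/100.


Formula: E = R * K * S / 100  (simplified USLE)
R * K = 1299 * 0.052 = 67.548
E = 67.548 * 31.7 / 100 = 21.41 t/ha

21.41


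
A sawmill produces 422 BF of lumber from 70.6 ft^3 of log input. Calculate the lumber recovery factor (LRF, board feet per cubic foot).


Formula: LRF = Lumber Output (BF) / Log Input (ft^3)
LRF = 422 BF / 70.6 ft^3
LRF = 5.98 BF/ft^3

5.98


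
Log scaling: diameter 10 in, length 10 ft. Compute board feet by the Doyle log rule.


Doyle: BF = (D - 4)^2 * L / 16
Adjusted diameter = 10 - 4 = 6 in
(D-4)^2 = 6^2 = 36
BF = 36 * 10 / 16 = 23 BF

23


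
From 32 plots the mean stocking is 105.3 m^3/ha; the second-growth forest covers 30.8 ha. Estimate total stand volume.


Formula: Total Volume = Mean Volume per ha * Total Area
Total Volume = 105.3 m^3/ha * 30.8 ha
Total Volume = 3243 m^3

3243


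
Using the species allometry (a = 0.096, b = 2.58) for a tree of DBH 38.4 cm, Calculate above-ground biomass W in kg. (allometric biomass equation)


Formula: W = a * DBH^b  (allometric power law)
DBH^b = 38.4^2.58 = 12234.1713
W = 0.096 * 12234.1713 = 1174.5 kg

1174.5


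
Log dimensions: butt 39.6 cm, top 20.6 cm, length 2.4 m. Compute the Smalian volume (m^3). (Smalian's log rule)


Smalian: V = (A1 + A2)/2 * L,  A = pi*(D/200)^2
A1 = pi*(39.6/200)^2 = 0.123163 m^2
A2 = pi*(20.6/200)^2 = 0.033329 m^2
V = (0.123163+0.033329)/2*2.4 = 0.1878 m^3

0.1878


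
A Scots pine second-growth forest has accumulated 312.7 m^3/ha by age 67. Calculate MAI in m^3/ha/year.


Formula: MAI = Total Volume / Stand Age
MAI = 312.7 m^3/ha / 67 years
MAI = 4.67 m^3/ha/year

4.67


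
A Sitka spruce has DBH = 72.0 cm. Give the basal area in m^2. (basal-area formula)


Formula: BA = pi * (DBH/2)^2 / 10000  (cm^2 to m^2)
Radius = DBH/2 = 72.0/2 = 36.0 cm
BA = pi * 36.0^2 / 10000
   = 4071.5041 cm^2 / 10000
   = 0.4072 m^2

0.4072


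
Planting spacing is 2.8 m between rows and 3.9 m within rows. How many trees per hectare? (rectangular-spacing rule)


Formula: TPH = 10000 m^2/ha / (spacing_x * spacing_y)
Area per tree = 2.8 m * 3.9 m = 10.92 m^2
TPH = 10000 / 10.92 = 916 trees/ha

916


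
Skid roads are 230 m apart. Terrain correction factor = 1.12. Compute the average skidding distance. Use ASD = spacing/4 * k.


Formula: ASD = (spacing / 4) * correction
Uncorrected distance = spacing / 4 = 230 / 4 = 57.5 m
ASD = 57.5 * 1.12 = 64 m

64


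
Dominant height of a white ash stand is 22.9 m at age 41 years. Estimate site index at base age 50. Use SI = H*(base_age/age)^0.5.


Formula: SI = H_dom * (base_age / age)^0.5
Age ratio = 50 / 41 = 1.21951
sqrt(age_ratio) = 1.10432
SI = 22.9 * 1.10432 = 25.3 m

25.3


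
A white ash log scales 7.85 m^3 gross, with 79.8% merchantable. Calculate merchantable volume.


Formula: MV = V_total * (merchantable_pct / 100)
Merchantable fraction = 79.8% / 100 = 0.798
MV = 7.85 m^3 * 0.798 = 6.264 m^3

6.264


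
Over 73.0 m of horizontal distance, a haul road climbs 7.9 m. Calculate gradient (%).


Formula: Gradient = rise / run * 100
Gradient = 7.9 / 73.0 * 100 = 10.8%

10.8


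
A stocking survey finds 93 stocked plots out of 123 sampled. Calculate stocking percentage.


Formula: Stocking % = stocked plots / total plots * 100
Stocking = 93 / 123 * 100
Stocking = 0.7561 * 100 = 75.6%

75.6


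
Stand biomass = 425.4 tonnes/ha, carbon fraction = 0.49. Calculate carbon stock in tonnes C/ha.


Formula: Carbon Stock = Biomass * Carbon Fraction
C = 425.4 t/ha * 0.49
C = 208.4 t C/ha

208.4


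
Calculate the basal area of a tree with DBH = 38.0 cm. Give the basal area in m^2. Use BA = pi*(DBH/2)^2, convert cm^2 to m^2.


Formula: BA = pi * (DBH/2)^2 / 10000  (cm^2 to m^2)
Radius = DBH/2 = 38.0/2 = 19.0 cm
BA = pi * 19.0^2 / 10000
   = 1134.1149 cm^2 / 10000
   = 0.1134 m^2

0.1134


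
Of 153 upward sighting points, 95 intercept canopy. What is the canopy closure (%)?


Formula: Canopy closure = covered points / total points * 100
Closure = 95 / 153 * 100
Closure = 0.6209 * 100 = 62.1%

62.1


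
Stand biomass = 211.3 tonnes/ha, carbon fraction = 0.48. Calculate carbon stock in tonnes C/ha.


Formula: Carbon Stock = Biomass * Carbon Fraction
C = 211.3 t/ha * 0.48
C = 101.4 t C/ha

101.4


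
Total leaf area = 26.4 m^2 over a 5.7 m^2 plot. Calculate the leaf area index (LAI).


Formula: LAI = total leaf area / ground area  (dimensionless)
LAI = 26.4 m^2 / 5.7 m^2
LAI = 4.63

4.63


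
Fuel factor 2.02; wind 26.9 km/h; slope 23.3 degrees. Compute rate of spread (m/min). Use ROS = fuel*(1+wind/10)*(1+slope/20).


Formula: ROS = fuel * (1 + wind/10) * (1 + slope/20)
Wind factor = 1 + 26.9/10 = 3.69
Slope factor = 1 + 23.3/20 = 2.165
ROS = 2.02 * 3.69 * 2.165 = 16.14 m/min

16.14


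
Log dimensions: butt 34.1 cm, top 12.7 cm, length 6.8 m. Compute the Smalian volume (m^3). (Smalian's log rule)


Smalian: V = (A1 + A2)/2 * L,  A = pi*(D/200)^2
A1 = pi*(34.1/200)^2 = 0.091327 m^2
A2 = pi*(12.7/200)^2 = 0.012668 m^2
V = (0.091327+0.012668)/2*6.8 = 0.3536 m^3

0.3536


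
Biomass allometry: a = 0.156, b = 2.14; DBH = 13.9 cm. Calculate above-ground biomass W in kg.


Formula: W = a * DBH^b  (allometric power law)
DBH^b = 13.9^2.14 = 279.2876
W = 0.156 * 279.2876 = 43.6 kg

43.6


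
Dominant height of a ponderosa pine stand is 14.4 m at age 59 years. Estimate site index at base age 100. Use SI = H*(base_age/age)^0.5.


Formula: SI = H_dom * (base_age / age)^0.5
Age ratio = 100 / 59 = 1.69492
sqrt(age_ratio) = 1.30189
SI = 14.4 * 1.30189 = 18.7 m

18.7


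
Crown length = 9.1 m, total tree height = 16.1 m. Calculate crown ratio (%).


Formula: Crown Ratio = (Crown Length / Total Height) * 100
CR = (9.1 m / 16.1 m) * 100
CR = 0.5652 * 100 = 56.5%

56.5


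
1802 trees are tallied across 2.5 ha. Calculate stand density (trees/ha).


Formula: Stand Density = N_trees / Area_ha
Density = 1802 trees / 2.5 ha
Density = 721 trees/ha

721


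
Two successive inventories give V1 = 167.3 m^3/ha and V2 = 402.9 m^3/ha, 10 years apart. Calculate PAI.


Formula: PAI = (V_T2 - V_T1) / (T2 - T1)
Volume increment = 402.9 - 167.3 = 235.6 m^3/ha
PAI = 235.6 / 10 = 23.56 m^3/ha/year

23.56


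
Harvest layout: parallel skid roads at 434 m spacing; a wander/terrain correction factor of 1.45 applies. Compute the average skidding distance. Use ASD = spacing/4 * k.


Formula: ASD = (spacing / 4) * correction
Uncorrected distance = spacing / 4 = 434 / 4 = 108.5 m
ASD = 108.5 * 1.45 = 157 m

157


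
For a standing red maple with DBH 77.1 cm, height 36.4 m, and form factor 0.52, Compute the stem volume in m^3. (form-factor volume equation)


Formula: V = pi * (DBH/200)^2 * H * ff
Radius = DBH/200 = 77.1/200 = 0.3855 m
Radius^2 = 0.3855^2 = 0.14861025 m^2
V = pi * 0.14861025 * 36.4 * 0.52
V = 8.837 m^3

8.837


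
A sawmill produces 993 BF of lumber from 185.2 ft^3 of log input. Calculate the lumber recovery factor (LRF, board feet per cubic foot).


Formula: LRF = Lumber Output (BF) / Log Input (ft^3)
LRF = 993 BF / 185.2 ft^3
LRF = 5.36 BF/ft^3

5.36


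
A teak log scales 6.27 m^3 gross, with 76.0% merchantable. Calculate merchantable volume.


Formula: MV = V_total * (merchantable_pct / 100)
Merchantable fraction = 76.0% / 100 = 0.76
MV = 6.27 m^3 * 0.76 = 4.765 m^3

4.765


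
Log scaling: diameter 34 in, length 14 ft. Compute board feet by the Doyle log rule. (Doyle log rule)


Doyle: BF = (D - 4)^2 * L / 16
Adjusted diameter = 34 - 4 = 30 in
(D-4)^2 = 30^2 = 900
BF = 900 * 14 / 16 = 788 BF

788


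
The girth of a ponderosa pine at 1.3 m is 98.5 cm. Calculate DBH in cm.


Formula: DBH = C / pi
DBH = 98.5 / pi
pi = 3.14159...
DBH = 31.4 cm

31.4


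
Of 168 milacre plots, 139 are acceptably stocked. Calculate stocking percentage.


Formula: Stocking % = stocked plots / total plots * 100
Stocking = 139 / 168 * 100
Stocking = 0.8274 * 100 = 82.7%

82.7


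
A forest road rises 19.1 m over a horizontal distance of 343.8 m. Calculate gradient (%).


Formula: Gradient = rise / run * 100
Gradient = 19.1 / 343.8 * 100 = 5.6%

5.6


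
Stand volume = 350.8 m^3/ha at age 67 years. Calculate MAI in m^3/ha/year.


Formula: MAI = Total Volume / Stand Age
MAI = 350.8 m^3/ha / 67 years
MAI = 5.24 m^3/ha/year

5.24


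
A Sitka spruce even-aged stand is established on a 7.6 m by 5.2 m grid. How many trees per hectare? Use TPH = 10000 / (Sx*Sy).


Formula: TPH = 10000 m^2/ha / (spacing_x * spacing_y)
Area per tree = 7.6 m * 5.2 m = 39.52 m^2
TPH = 10000 / 39.52 = 253 trees/ha

253


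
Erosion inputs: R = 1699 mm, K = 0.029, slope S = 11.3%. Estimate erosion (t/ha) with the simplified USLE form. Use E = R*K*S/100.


Formula: E = R * K * S / 100  (simplified USLE)
R * K = 1699 * 0.029 = 49.271
E = 49.271 * 11.3 / 100 = 5.57 t/ha

5.57


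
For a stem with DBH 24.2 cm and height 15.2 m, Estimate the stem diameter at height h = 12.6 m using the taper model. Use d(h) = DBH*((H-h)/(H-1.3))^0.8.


Taper: d(h) = DBH * ((H - h) / (H - 1.3))^0.8
Numerator = H - h = 15.2 - 12.6 = 2.6 m
Denominator = H - 1.3 = 15.2 - 1.3 = 13.9 m
Ratio = 2.6 / 13.9 = 0.18705
d = 24.2 * 0.18705^0.8 = 6.3 cm

6.3


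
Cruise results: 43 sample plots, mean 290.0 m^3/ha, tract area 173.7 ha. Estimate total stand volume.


Formula: Total Volume = Mean Volume per ha * Total Area
Total Volume = 290.0 m^3/ha * 173.7 ha
Total Volume = 50373 m^3

50373


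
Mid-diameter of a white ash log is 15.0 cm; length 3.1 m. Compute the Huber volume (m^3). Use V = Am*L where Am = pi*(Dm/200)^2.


Huber: V = Am * L,  Am = pi*(Dm/200)^2
Am = pi*(15.0/200)^2 = 0.017671 m^2
V = 0.017671*3.1 = 0.0548 m^3

0.0548


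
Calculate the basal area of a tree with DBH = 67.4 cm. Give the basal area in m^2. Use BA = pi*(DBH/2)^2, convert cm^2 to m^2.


Formula: BA = pi * (DBH/2)^2 / 10000  (cm^2 to m^2)
Radius = DBH/2 = 67.4/2 = 33.7 cm
BA = pi * 33.7^2 / 10000
   = 3567.8754 cm^2 / 10000
   = 0.3568 m^2

0.3568


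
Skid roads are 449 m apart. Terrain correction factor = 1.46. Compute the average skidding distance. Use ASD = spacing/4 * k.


Formula: ASD = (spacing / 4) * correction
Uncorrected distance = spacing / 4 = 449 / 4 = 112.25 m
ASD = 112.25 * 1.46 = 164 m

164


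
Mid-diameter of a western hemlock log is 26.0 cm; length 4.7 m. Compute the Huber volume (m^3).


Huber: V = Am * L,  Am = pi*(Dm/200)^2
Am = pi*(26.0/200)^2 = 0.053093 m^2
V = 0.053093*4.7 = 0.2495 m^3

0.2495


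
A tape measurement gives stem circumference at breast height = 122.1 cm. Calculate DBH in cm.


Formula: DBH = C / pi
DBH = 122.1 / pi
pi = 3.14159...
DBH = 38.9 cm

38.9


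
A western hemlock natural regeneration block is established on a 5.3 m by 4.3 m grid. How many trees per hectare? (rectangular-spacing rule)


Formula: TPH = 10000 m^2/ha / (spacing_x * spacing_y)
Area per tree = 5.3 m * 4.3 m = 22.79 m^2
TPH = 10000 / 22.79 = 439 trees/ha

439


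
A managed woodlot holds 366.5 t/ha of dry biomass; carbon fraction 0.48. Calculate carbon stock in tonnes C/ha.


Formula: Carbon Stock = Biomass * Carbon Fraction
C = 366.5 t/ha * 0.48
C = 175.9 t C/ha

175.9


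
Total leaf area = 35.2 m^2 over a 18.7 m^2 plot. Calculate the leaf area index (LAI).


Formula: LAI = total leaf area / ground area  (dimensionless)
LAI = 35.2 m^2 / 18.7 m^2
LAI = 1.88

1.88


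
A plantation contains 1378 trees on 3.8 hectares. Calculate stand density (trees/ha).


Formula: Stand Density = N_trees / Area_ha
Density = 1378 trees / 3.8 ha
Density = 363 trees/ha

363


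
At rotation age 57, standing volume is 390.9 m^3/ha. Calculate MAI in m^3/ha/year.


Formula: MAI = Total Volume / Stand Age
MAI = 390.9 m^3/ha / 57 years
MAI = 6.86 m^3/ha/year

6.86


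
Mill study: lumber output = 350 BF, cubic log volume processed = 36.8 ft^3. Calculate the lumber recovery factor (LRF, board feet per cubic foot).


Formula: LRF = Lumber Output (BF) / Log Input (ft^3)
LRF = 350 BF / 36.8 ft^3
LRF = 9.51 BF/ft^3

9.51


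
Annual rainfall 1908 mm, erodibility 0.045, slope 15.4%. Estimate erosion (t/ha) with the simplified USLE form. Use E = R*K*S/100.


Formula: E = R * K * S / 100  (simplified USLE)
R * K = 1908 * 0.045 = 85.86
E = 85.86 * 15.4 / 100 = 13.22 t/ha

13.22


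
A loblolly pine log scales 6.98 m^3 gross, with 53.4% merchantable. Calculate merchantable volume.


Formula: MV = V_total * (merchantable_pct / 100)
Merchantable fraction = 53.4% / 100 = 0.534
MV = 6.98 m^3 * 0.534 = 3.727 m^3

3.727


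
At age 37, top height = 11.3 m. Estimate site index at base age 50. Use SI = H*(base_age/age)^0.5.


Formula: SI = H_dom * (base_age / age)^0.5
Age ratio = 50 / 37 = 1.35135
sqrt(age_ratio) = 1.16248
SI = 11.3 * 1.16248 = 13.1 m

13.1


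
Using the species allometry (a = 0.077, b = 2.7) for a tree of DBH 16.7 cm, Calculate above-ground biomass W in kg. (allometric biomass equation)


Formula: W = a * DBH^b  (allometric power law)
DBH^b = 16.7^2.7 = 2001.4027
W = 0.077 * 2001.4027 = 154.1 kg

154.1


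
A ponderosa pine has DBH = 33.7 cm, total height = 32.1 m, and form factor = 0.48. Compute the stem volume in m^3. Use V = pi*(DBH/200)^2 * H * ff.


Formula: V = pi * (DBH/200)^2 * H * ff
Radius = DBH/200 = 33.7/200 = 0.1685 m
Radius^2 = 0.1685^2 = 0.02839225 m^2
V = pi * 0.02839225 * 32.1 * 0.48
V = 1.374 m^3

1.374


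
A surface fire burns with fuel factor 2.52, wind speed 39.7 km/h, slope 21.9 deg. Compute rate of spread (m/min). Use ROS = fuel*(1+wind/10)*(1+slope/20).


Formula: ROS = fuel * (1 + wind/10) * (1 + slope/20)
Wind factor = 1 + 39.7/10 = 4.97
Slope factor = 1 + 21.9/20 = 2.095
ROS = 2.52 * 4.97 * 2.095 = 26.24 m/min

26.24


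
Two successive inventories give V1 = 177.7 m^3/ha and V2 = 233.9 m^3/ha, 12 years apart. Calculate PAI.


Formula: PAI = (V_T2 - V_T1) / (T2 - T1)
Volume increment = 233.9 - 177.7 = 56.2 m^3/ha
PAI = 56.2 / 12 = 4.68 m^3/ha/year

4.68


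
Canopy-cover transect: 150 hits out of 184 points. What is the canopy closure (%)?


Formula: Canopy closure = covered points / total points * 100
Closure = 150 / 184 * 100
Closure = 0.8152 * 100 = 81.5%

81.5


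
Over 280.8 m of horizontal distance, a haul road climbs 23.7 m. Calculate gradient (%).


Formula: Gradient = rise / run * 100
Gradient = 23.7 / 280.8 * 100 = 8.4%

8.4


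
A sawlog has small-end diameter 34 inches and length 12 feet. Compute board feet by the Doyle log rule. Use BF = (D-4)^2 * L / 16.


Doyle: BF = (D - 4)^2 * L / 16
Adjusted diameter = 34 - 4 = 30 in
(D-4)^2 = 30^2 = 900
BF = 900 * 12 / 16 = 675 BF

675


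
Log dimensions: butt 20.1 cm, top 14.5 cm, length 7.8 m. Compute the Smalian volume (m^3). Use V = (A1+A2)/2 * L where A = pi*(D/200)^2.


Smalian: V = (A1 + A2)/2 * L,  A = pi*(D/200)^2
A1 = pi*(20.1/200)^2 = 0.031731 m^2
A2 = pi*(14.5/200)^2 = 0.016513 m^2
V = (0.031731+0.016513)/2*7.8 = 0.1882 m^3

0.1882


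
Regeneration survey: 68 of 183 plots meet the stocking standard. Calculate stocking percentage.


Formula: Stocking % = stocked plots / total plots * 100
Stocking = 68 / 183 * 100
Stocking = 0.3716 * 100 = 37.2%

37.2


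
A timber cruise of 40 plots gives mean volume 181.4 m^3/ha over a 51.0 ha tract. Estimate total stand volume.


Formula: Total Volume = Mean Volume per ha * Total Area
Total Volume = 181.4 m^3/ha * 51.0 ha
Total Volume = 9251 m^3

9251


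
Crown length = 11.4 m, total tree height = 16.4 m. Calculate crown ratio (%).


Formula: Crown Ratio = (Crown Length / Total Height) * 100
CR = (11.4 m / 16.4 m) * 100
CR = 0.6951 * 100 = 69.5%

69.5


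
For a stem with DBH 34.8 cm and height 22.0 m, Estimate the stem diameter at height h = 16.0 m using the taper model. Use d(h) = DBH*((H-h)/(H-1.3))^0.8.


Taper: d(h) = DBH * ((H - h) / (H - 1.3))^0.8
Numerator = H - h = 22.0 - 16.0 = 6.0 m
Denominator = H - 1.3 = 22.0 - 1.3 = 20.7 m
Ratio = 6.0 / 20.7 = 0.28986
d = 34.8 * 0.28986^0.8 = 12.9 cm

12.9


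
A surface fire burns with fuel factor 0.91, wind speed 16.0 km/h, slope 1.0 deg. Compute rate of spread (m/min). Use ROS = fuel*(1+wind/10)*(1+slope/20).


Formula: ROS = fuel * (1 + wind/10) * (1 + slope/20)
Wind factor = 1 + 16.0/10 = 2.6
Slope factor = 1 + 1.0/20 = 1.05
ROS = 0.91 * 2.6 * 1.05 = 2.48 m/min

2.48


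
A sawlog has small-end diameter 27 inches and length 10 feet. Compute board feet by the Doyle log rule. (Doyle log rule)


Doyle: BF = (D - 4)^2 * L / 16
Adjusted diameter = 27 - 4 = 23 in
(D-4)^2 = 23^2 = 529
BF = 529 * 10 / 16 = 331 BF

331


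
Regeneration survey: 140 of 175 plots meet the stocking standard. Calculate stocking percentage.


Formula: Stocking % = stocked plots / total plots * 100
Stocking = 140 / 175 * 100
Stocking = 0.8 * 100 = 80.0%

80.0


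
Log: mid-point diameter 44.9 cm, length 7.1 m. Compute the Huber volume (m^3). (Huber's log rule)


Huber: V = Am * L,  Am = pi*(Dm/200)^2
Am = pi*(44.9/200)^2 = 0.158337 m^2
V = 0.158337*7.1 = 1.1242 m^3

1.1242


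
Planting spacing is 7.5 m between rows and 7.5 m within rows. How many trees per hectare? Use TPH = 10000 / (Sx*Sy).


Formula: TPH = 10000 m^2/ha / (spacing_x * spacing_y)
Area per tree = 7.5 m * 7.5 m = 56.25 m^2
TPH = 10000 / 56.25 = 178 trees/ha

178


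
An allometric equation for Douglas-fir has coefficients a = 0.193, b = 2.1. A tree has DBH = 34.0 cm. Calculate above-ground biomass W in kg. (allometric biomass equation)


Formula: W = a * DBH^b  (allometric power law)
DBH^b = 34.0^2.1 = 1644.7721
W = 0.193 * 1644.7721 = 317.4 kg

317.4


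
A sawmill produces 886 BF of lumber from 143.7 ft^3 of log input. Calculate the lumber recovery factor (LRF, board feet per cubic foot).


Formula: LRF = Lumber Output (BF) / Log Input (ft^3)
LRF = 886 BF / 143.7 ft^3
LRF = 6.17 BF/ft^3

6.17


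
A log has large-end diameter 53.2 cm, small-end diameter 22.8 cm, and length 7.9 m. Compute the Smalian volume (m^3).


Smalian: V = (A1 + A2)/2 * L,  A = pi*(D/200)^2
A1 = pi*(53.2/200)^2 = 0.222287 m^2
A2 = pi*(22.8/200)^2 = 0.040828 m^2
V = (0.222287+0.040828)/2*7.9 = 1.0393 m^3

1.0393


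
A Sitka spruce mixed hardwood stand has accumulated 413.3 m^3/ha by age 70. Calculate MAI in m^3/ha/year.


Formula: MAI = Total Volume / Stand Age
MAI = 413.3 m^3/ha / 70 years
MAI = 5.9 m^3/ha/year

5.9


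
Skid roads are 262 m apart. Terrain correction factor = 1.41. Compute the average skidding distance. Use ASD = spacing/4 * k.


Formula: ASD = (spacing / 4) * correction
Uncorrected distance = spacing / 4 = 262 / 4 = 65.5 m
ASD = 65.5 * 1.41 = 92 m

92


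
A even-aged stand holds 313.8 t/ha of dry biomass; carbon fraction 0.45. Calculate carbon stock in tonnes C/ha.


Formula: Carbon Stock = Biomass * Carbon Fraction
C = 313.8 t/ha * 0.45
C = 141.2 t C/ha

141.2


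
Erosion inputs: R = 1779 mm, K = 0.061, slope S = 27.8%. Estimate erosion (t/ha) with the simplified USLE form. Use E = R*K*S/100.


Formula: E = R * K * S / 100  (simplified USLE)
R * K = 1779 * 0.061 = 108.519
E = 108.519 * 27.8 / 100 = 30.17 t/ha

30.17


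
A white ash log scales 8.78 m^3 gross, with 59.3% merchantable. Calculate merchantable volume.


Formula: MV = V_total * (merchantable_pct / 100)
Merchantable fraction = 59.3% / 100 = 0.593
MV = 8.78 m^3 * 0.593 = 5.207 m^3

5.207


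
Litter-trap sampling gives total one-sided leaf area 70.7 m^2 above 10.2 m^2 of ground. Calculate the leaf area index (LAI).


Formula: LAI = total leaf area / ground area  (dimensionless)
LAI = 70.7 m^2 / 10.2 m^2
LAI = 6.93

6.93


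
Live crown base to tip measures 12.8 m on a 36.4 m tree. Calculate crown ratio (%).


Formula: Crown Ratio = (Crown Length / Total Height) * 100
CR = (12.8 m / 36.4 m) * 100
CR = 0.3516 * 100 = 35.2%

35.2


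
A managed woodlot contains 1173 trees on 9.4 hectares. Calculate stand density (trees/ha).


Formula: Stand Density = N_trees / Area_ha
Density = 1173 trees / 9.4 ha
Density = 125 trees/ha

125


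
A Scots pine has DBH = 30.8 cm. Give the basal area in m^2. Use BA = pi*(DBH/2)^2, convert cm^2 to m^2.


Formula: BA = pi * (DBH/2)^2 / 10000  (cm^2 to m^2)
Radius = DBH/2 = 30.8/2 = 15.4 cm
BA = pi * 15.4^2 / 10000
   = 745.0601 cm^2 / 10000
   = 0.0745 m^2

0.0745


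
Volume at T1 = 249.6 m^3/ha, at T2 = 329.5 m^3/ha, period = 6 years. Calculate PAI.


Formula: PAI = (V_T2 - V_T1) / (T2 - T1)
Volume increment = 329.5 - 249.6 = 79.9 m^3/ha
PAI = 79.9 / 6 = 13.32 m^3/ha/year

13.32


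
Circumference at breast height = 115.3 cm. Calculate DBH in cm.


Formula: DBH = C / pi
DBH = 115.3 / pi
pi = 3.14159...
DBH = 36.7 cm

36.7


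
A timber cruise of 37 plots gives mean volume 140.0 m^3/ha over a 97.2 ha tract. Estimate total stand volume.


Formula: Total Volume = Mean Volume per ha * Total Area
Total Volume = 140.0 m^3/ha * 97.2 ha
Total Volume = 13608 m^3

13608


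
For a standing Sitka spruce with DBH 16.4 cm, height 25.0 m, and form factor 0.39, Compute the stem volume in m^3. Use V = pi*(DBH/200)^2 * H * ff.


Formula: V = pi * (DBH/200)^2 * H * ff
Radius = DBH/200 = 16.4/200 = 0.082 m
Radius^2 = 0.082^2 = 0.006724 m^2
V = pi * 0.006724 * 25.0 * 0.39
V = 0.206 m^3

0.206


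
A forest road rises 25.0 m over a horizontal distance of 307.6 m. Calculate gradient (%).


Formula: Gradient = rise / run * 100
Gradient = 25.0 / 307.6 * 100 = 8.1%

8.1


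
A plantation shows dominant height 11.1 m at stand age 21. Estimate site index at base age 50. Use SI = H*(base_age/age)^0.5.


Formula: SI = H_dom * (base_age / age)^0.5
Age ratio = 50 / 21 = 2.38095
sqrt(age_ratio) = 1.54303
SI = 11.1 * 1.54303 = 17.1 m

17.1


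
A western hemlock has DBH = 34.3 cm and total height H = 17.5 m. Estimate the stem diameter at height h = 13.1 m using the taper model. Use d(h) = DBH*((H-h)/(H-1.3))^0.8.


Taper: d(h) = DBH * ((H - h) / (H - 1.3))^0.8
Numerator = H - h = 17.5 - 13.1 = 4.4 m
Denominator = H - 1.3 = 17.5 - 1.3 = 16.2 m
Ratio = 4.4 / 16.2 = 0.2716
d = 34.3 * 0.2716^0.8 = 12.1 cm

12.1


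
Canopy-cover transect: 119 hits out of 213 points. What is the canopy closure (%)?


Formula: Canopy closure = covered points / total points * 100
Closure = 119 / 213 * 100
Closure = 0.5587 * 100 = 55.9%

55.9


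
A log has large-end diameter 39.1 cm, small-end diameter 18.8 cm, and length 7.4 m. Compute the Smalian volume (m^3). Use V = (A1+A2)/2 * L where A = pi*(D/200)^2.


Smalian: V = (A1 + A2)/2 * L,  A = pi*(D/200)^2
A1 = pi*(39.1/200)^2 = 0.120072 m^2
A2 = pi*(18.8/200)^2 = 0.027759 m^2
V = (0.120072+0.027759)/2*7.4 = 0.547 m^3

0.547


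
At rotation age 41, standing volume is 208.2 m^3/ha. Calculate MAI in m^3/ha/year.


Formula: MAI = Total Volume / Stand Age
MAI = 208.2 m^3/ha / 41 years
MAI = 5.08 m^3/ha/year

5.08


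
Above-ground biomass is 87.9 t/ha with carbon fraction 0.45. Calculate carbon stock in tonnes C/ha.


Formula: Carbon Stock = Biomass * Carbon Fraction
C = 87.9 t/ha * 0.45
C = 39.6 t C/ha

39.6


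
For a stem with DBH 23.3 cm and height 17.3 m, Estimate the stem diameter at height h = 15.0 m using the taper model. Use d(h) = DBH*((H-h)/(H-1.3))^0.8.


Taper: d(h) = DBH * ((H - h) / (H - 1.3))^0.8
Numerator = H - h = 17.3 - 15.0 = 2.3 m
Denominator = H - 1.3 = 17.3 - 1.3 = 16.0 m
Ratio = 2.3 / 16.0 = 0.14375
d = 23.3 * 0.14375^0.8 = 4.9 cm

4.9


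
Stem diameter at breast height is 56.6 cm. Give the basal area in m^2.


Formula: BA = pi * (DBH/2)^2 / 10000  (cm^2 to m^2)
Radius = DBH/2 = 56.6/2 = 28.3 cm
BA = pi * 28.3^2 / 10000
   = 2516.0701 cm^2 / 10000
   = 0.2516 m^2

0.2516


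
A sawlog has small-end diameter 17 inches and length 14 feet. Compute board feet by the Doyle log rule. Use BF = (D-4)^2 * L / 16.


Doyle: BF = (D - 4)^2 * L / 16
Adjusted diameter = 17 - 4 = 13 in
(D-4)^2 = 13^2 = 169
BF = 169 * 14 / 16 = 148 BF

148


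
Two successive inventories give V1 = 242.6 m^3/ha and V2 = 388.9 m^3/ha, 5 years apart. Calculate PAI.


Formula: PAI = (V_T2 - V_T1) / (T2 - T1)
Volume increment = 388.9 - 242.6 = 146.3 m^3/ha
PAI = 146.3 / 5 = 29.26 m^3/ha/year

29.26


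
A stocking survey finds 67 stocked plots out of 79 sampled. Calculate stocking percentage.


Formula: Stocking % = stocked plots / total plots * 100
Stocking = 67 / 79 * 100
Stocking = 0.8481 * 100 = 84.8%

84.8


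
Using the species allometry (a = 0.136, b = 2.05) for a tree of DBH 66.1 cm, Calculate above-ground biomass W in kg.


Formula: W = a * DBH^b  (allometric power law)
DBH^b = 66.1^2.05 = 5387.8189
W = 0.136 * 5387.8189 = 732.7 kg

732.7


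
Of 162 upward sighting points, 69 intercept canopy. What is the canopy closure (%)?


Formula: Canopy closure = covered points / total points * 100
Closure = 69 / 162 * 100
Closure = 0.4259 * 100 = 42.6%

42.6


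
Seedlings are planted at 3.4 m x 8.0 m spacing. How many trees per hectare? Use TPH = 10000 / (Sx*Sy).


Formula: TPH = 10000 m^2/ha / (spacing_x * spacing_y)
Area per tree = 3.4 m * 8.0 m = 27.2 m^2
TPH = 10000 / 27.2 = 368 trees/ha

368


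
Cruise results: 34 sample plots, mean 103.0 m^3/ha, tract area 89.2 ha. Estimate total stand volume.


Formula: Total Volume = Mean Volume per ha * Total Area
Total Volume = 103.0 m^3/ha * 89.2 ha
Total Volume = 9188 m^3

9188


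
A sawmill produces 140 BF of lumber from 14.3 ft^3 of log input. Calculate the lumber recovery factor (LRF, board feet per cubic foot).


Formula: LRF = Lumber Output (BF) / Log Input (ft^3)
LRF = 140 BF / 14.3 ft^3
LRF = 9.79 BF/ft^3

9.79


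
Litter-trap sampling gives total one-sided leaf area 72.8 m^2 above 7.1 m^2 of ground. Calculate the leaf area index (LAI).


Formula: LAI = total leaf area / ground area  (dimensionless)
LAI = 72.8 m^2 / 7.1 m^2
LAI = 10.25

10.25


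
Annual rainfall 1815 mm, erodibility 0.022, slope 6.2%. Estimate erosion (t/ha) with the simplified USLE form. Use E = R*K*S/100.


Formula: E = R * K * S / 100  (simplified USLE)
R * K = 1815 * 0.022 = 39.93
E = 39.93 * 6.2 / 100 = 2.48 t/ha

2.48


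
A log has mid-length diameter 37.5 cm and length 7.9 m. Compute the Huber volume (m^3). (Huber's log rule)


Huber: V = Am * L,  Am = pi*(Dm/200)^2
Am = pi*(37.5/200)^2 = 0.110447 m^2
V = 0.110447*7.9 = 0.8725 m^3

0.8725


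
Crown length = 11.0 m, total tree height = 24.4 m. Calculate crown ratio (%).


Formula: Crown Ratio = (Crown Length / Total Height) * 100
CR = (11.0 m / 24.4 m) * 100
CR = 0.4508 * 100 = 45.1%

45.1


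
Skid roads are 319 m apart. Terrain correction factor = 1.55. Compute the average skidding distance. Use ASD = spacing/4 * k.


Formula: ASD = (spacing / 4) * correction
Uncorrected distance = spacing / 4 = 319 / 4 = 79.75 m
ASD = 79.75 * 1.55 = 124 m

124


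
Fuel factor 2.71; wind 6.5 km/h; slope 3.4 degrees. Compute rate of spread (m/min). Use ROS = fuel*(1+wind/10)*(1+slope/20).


Formula: ROS = fuel * (1 + wind/10) * (1 + slope/20)
Wind factor = 1 + 6.5/10 = 1.65
Slope factor = 1 + 3.4/20 = 1.17
ROS = 2.71 * 1.65 * 1.17 = 5.23 m/min

5.23


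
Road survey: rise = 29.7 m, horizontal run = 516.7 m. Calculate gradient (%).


Formula: Gradient = rise / run * 100
Gradient = 29.7 / 516.7 * 100 = 5.7%

5.7


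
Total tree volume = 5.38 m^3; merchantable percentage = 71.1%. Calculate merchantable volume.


Formula: MV = V_total * (merchantable_pct / 100)
Merchantable fraction = 71.1% / 100 = 0.711
MV = 5.38 m^3 * 0.711 = 3.825 m^3

3.825


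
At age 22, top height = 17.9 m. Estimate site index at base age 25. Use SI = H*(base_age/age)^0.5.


Formula: SI = H_dom * (base_age / age)^0.5
Age ratio = 25 / 22 = 1.13636
sqrt(age_ratio) = 1.066
SI = 17.9 * 1.066 = 19.1 m

19.1


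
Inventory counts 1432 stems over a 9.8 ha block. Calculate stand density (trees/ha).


Formula: Stand Density = N_trees / Area_ha
Density = 1432 trees / 9.8 ha
Density = 146 trees/ha

146


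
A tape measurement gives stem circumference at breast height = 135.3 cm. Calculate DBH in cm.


Formula: DBH = C / pi
DBH = 135.3 / pi
pi = 3.14159...
DBH = 43.1 cm

43.1


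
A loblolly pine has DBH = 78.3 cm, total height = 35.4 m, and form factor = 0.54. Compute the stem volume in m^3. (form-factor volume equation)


Formula: V = pi * (DBH/200)^2 * H * ff
Radius = DBH/200 = 78.3/200 = 0.3915 m
Radius^2 = 0.3915^2 = 0.15327225 m^2
V = pi * 0.15327225 * 35.4 * 0.54
V = 9.205 m^3

9.205


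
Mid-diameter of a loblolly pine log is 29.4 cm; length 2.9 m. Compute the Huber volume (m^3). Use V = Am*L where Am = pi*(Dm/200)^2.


Huber: V = Am * L,  Am = pi*(Dm/200)^2
Am = pi*(29.4/200)^2 = 0.067887 m^2
V = 0.067887*2.9 = 0.1969 m^3

0.1969


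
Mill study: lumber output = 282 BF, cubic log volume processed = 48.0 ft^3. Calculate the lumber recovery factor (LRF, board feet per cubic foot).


Formula: LRF = Lumber Output (BF) / Log Input (ft^3)
LRF = 282 BF / 48.0 ft^3
LRF = 5.88 BF/ft^3

5.88


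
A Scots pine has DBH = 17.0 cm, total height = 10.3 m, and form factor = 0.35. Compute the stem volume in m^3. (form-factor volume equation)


Formula: V = pi * (DBH/200)^2 * H * ff
Radius = DBH/200 = 17.0/200 = 0.085 m
Radius^2 = 0.085^2 = 0.007225 m^2
V = pi * 0.007225 * 10.3 * 0.35
V = 0.082 m^3

0.082


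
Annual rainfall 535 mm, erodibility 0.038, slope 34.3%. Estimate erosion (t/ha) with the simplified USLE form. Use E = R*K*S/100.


Formula: E = R * K * S / 100  (simplified USLE)
R * K = 535 * 0.038 = 20.33
E = 20.33 * 34.3 / 100 = 6.97 t/ha

6.97


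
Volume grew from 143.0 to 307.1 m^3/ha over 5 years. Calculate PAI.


Formula: PAI = (V_T2 - V_T1) / (T2 - T1)
Volume increment = 307.1 - 143.0 = 164.1 m^3/ha
PAI = 164.1 / 5 = 32.82 m^3/ha/year

32.82


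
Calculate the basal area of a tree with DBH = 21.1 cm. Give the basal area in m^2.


Formula: BA = pi * (DBH/2)^2 / 10000  (cm^2 to m^2)
Radius = DBH/2 = 21.1/2 = 10.55 cm
BA = pi * 10.55^2 / 10000
   = 349.6671 cm^2 / 10000
   = 0.035 m^2

0.035


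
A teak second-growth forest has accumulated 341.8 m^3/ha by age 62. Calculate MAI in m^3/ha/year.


Formula: MAI = Total Volume / Stand Age
MAI = 341.8 m^3/ha / 62 years
MAI = 5.51 m^3/ha/year

5.51


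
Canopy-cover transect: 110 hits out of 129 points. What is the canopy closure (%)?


Formula: Canopy closure = covered points / total points * 100
Closure = 110 / 129 * 100
Closure = 0.8527 * 100 = 85.3%

85.3


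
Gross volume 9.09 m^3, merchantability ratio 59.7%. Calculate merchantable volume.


Formula: MV = V_total * (merchantable_pct / 100)
Merchantable fraction = 59.7% / 100 = 0.597
MV = 9.09 m^3 * 0.597 = 5.427 m^3

5.427


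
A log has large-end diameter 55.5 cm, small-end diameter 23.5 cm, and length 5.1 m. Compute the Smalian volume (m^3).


Smalian: V = (A1 + A2)/2 * L,  A = pi*(D/200)^2
A1 = pi*(55.5/200)^2 = 0.241922 m^2
A2 = pi*(23.5/200)^2 = 0.043374 m^2
V = (0.241922+0.043374)/2*5.1 = 0.7275 m^3

0.7275


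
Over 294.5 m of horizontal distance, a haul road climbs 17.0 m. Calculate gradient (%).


Formula: Gradient = rise / run * 100
Gradient = 17.0 / 294.5 * 100 = 5.8%

5.8


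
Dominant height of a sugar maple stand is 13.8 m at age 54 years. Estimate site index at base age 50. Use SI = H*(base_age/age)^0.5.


Formula: SI = H_dom * (base_age / age)^0.5
Age ratio = 50 / 54 = 0.92593
sqrt(age_ratio) = 0.96225
SI = 13.8 * 0.96225 = 13.3 m

13.3


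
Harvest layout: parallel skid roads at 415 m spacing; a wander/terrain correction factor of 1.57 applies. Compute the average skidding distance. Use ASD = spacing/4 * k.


Formula: ASD = (spacing / 4) * correction
Uncorrected distance = spacing / 4 = 415 / 4 = 103.75 m
ASD = 103.75 * 1.57 = 163 m

163


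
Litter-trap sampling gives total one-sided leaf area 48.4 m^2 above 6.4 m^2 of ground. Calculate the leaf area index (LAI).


Formula: LAI = total leaf area / ground area  (dimensionless)
LAI = 48.4 m^2 / 6.4 m^2
LAI = 7.56

7.56


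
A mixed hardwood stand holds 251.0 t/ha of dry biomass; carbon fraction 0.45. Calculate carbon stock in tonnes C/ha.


Formula: Carbon Stock = Biomass * Carbon Fraction
C = 251.0 t/ha * 0.45
C = 113.0 t C/ha

113.0


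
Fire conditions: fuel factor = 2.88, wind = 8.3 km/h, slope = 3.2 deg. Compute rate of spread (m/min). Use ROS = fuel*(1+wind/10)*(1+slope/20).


Formula: ROS = fuel * (1 + wind/10) * (1 + slope/20)
Wind factor = 1 + 8.3/10 = 1.83
Slope factor = 1 + 3.2/20 = 1.16
ROS = 2.88 * 1.83 * 1.16 = 6.11 m/min

6.11


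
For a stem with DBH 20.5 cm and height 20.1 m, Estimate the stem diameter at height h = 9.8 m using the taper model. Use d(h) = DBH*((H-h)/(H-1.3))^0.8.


Taper: d(h) = DBH * ((H - h) / (H - 1.3))^0.8
Numerator = H - h = 20.1 - 9.8 = 10.3 m
Denominator = H - 1.3 = 20.1 - 1.3 = 18.8 m
Ratio = 10.3 / 18.8 = 0.54787
d = 20.5 * 0.54787^0.8 = 12.7 cm

12.7


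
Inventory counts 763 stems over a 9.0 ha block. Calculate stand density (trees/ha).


Formula: Stand Density = N_trees / Area_ha
Density = 763 trees / 9.0 ha
Density = 85 trees/ha

85


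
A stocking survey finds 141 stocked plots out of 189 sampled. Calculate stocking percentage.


Formula: Stocking % = stocked plots / total plots * 100
Stocking = 141 / 189 * 100
Stocking = 0.746 * 100 = 74.6%

74.6


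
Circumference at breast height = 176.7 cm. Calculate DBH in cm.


Formula: DBH = C / pi
DBH = 176.7 / pi
pi = 3.14159...
DBH = 56.2 cm

56.2


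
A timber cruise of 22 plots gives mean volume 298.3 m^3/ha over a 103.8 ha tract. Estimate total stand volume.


Formula: Total Volume = Mean Volume per ha * Total Area
Total Volume = 298.3 m^3/ha * 103.8 ha
Total Volume = 30964 m^3

30964


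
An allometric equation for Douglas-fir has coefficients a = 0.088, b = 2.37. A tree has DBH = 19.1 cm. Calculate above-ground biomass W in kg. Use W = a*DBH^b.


Formula: W = a * DBH^b  (allometric power law)
DBH^b = 19.1^2.37 = 1086.5484
W = 0.088 * 1086.5484 = 95.6 kg

95.6


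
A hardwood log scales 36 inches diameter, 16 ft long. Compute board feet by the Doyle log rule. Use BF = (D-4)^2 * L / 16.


Doyle: BF = (D - 4)^2 * L / 16
Adjusted diameter = 36 - 4 = 32 in
(D-4)^2 = 32^2 = 1024
BF = 1024 * 16 / 16 = 1024 BF

1024


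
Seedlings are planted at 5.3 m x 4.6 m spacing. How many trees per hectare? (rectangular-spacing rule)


Formula: TPH = 10000 m^2/ha / (spacing_x * spacing_y)
Area per tree = 5.3 m * 4.6 m = 24.38 m^2
TPH = 10000 / 24.38 = 410 trees/ha

410


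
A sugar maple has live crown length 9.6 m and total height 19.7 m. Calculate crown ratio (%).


Formula: Crown Ratio = (Crown Length / Total Height) * 100
CR = (9.6 m / 19.7 m) * 100
CR = 0.4873 * 100 = 48.7%

48.7


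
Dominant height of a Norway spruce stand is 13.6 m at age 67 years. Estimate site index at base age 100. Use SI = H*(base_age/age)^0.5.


Formula: SI = H_dom * (base_age / age)^0.5
Age ratio = 100 / 67 = 1.49254
sqrt(age_ratio) = 1.22169
SI = 13.6 * 1.22169 = 16.6 m

16.6
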